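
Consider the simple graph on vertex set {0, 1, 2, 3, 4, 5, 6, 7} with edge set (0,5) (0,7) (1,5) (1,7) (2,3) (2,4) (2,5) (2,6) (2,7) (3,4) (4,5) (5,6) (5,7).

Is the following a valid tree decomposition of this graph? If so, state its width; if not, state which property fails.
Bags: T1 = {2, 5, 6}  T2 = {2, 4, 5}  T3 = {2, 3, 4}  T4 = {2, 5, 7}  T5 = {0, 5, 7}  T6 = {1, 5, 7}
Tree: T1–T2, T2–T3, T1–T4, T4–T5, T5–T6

Yes; width 2.

Every vertex of G appears in some bag (union = {0, 1, 2, 3, 4, 5, 6, 7}); every edge is covered by a bag; and for each vertex v the set of bags containing v is connected in the bag tree. The decomposition is therefore valid. The largest bag has 3 vertices, so the width is 2.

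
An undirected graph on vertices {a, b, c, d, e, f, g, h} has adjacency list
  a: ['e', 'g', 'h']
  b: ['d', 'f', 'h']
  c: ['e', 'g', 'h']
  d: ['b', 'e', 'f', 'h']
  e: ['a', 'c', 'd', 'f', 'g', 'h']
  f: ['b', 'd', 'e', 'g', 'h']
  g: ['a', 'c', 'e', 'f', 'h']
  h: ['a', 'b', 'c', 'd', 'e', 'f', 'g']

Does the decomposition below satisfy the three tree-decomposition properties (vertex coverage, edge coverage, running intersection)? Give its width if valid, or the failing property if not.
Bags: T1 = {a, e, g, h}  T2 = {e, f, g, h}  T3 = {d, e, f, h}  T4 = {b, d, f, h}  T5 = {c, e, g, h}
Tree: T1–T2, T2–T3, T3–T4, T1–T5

Every vertex of G appears in some bag (union = {a, b, c, d, e, f, g, h}); every edge is covered by a bag; and for each vertex v the set of bags containing v is connected in the bag tree. The decomposition is therefore valid. The largest bag has 4 vertices, so the width is 3.

Yes; width 3.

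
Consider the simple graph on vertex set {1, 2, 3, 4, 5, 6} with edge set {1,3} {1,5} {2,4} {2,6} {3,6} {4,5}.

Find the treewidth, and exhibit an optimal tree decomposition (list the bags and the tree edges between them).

Treewidth 2.
One such decomposition:
Bags: B1 = {2, 4, 6}  B2 = {3, 4, 6}  B3 = {1, 3, 4}  B4 = {1, 4, 5}
Tree: B1–B2, B2–B3, B3–B4

Every bag has size at most 3, so the width is 3 − 1 = 2 and tw(G) ≤ 2. The edges 4–2–6–3–1–5–4 form a cycle, so G is not a tree and its treewidth is at least 2. Hence tw(G) = 2 exactly.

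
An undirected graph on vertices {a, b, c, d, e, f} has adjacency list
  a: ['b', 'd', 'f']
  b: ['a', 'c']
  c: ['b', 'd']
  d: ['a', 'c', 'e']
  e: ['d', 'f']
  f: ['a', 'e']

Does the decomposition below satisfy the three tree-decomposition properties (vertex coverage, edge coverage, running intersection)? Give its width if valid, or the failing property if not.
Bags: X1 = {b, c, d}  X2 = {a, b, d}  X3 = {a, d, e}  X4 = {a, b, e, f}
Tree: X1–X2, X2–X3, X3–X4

A tree decomposition must satisfy three properties: every vertex lies in some bag; for every edge, both endpoints lie together in some bag; and for every vertex, the bags containing it form a connected subtree. Here bags containing vertex b are not connected in the tree, so the decomposition is invalid.

No — bags containing vertex b are not connected in the tree.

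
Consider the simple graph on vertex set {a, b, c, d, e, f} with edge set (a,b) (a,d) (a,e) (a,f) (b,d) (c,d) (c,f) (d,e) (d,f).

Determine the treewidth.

A width-2 tree decomposition is:
Bags: B1 = {a, d, f}  B2 = {a, b, d}  B3 = {c, d, f}  B4 = {a, d, e}
Tree: B1–B2, B1–B3, B2–B4
Every bag has size at most 3, so the width is 3 − 1 = 2 and tw(G) ≤ 2. For the lower bound, the 3 vertices {c, d, f} are pairwise adjacent, and any tree decomposition puts a clique entirely inside one bag — forcing width ≥ 2. Combining the bounds, tw(G) = 2.

2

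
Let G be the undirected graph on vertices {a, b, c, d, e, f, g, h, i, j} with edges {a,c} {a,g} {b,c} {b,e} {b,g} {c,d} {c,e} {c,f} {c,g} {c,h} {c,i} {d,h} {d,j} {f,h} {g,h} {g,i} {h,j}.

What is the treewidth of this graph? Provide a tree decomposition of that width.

Each bag holds 3 vertices, so the decomposition has width 2, which upper-bounds the treewidth. For the lower bound, the 3 vertices {d, h, j} are pairwise adjacent, and any tree decomposition puts a clique entirely inside one bag — forcing width ≥ 2. Therefore the treewidth is 2.

Treewidth 2.
One such decomposition:
Bags: B1 = {c, g, i}  B2 = {c, g, h}  B3 = {b, c, g}  B4 = {c, d, h}  B5 = {d, h, j}  B6 = {b, c, e}  B7 = {a, c, g}  B8 = {c, f, h}
Tree: B1–B2, B2–B3, B2–B4, B4–B5, B3–B6, B3–B7, B4–B8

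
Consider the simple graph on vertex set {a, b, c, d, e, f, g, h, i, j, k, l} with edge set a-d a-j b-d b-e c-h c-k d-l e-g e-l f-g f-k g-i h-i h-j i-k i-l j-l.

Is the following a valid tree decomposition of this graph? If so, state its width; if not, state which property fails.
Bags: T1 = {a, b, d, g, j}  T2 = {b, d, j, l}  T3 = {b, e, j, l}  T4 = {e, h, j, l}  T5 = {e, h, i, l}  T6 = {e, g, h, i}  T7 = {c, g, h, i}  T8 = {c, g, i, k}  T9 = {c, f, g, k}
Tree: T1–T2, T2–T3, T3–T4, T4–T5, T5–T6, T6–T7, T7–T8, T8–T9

A tree decomposition must satisfy three properties: every vertex lies in some bag; for every edge, both endpoints lie together in some bag; and for every vertex, the bags containing it form a connected subtree. Here bags containing vertex g are not connected in the tree, so the decomposition is invalid.

No — bags containing vertex g are not connected in the tree.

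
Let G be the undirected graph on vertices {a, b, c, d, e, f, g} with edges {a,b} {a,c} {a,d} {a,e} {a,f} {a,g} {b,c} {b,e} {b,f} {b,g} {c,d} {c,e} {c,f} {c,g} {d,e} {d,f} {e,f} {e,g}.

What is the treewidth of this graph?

4

A width-4 tree decomposition is:
Bags: B1 = {a, b, c, e, g}  B2 = {a, b, c, e, f}  B3 = {a, c, d, e, f}
Tree: B1–B2, B2–B3
The largest bag has 5 vertices, giving width 4; this decomposition certifies tw(G) ≤ 4. Conversely, {a, b, c, e, g} is a clique of size 5, and the vertices of any clique must share a bag in every tree decomposition; so some bag has ≥ 5 vertices and tw(G) ≥ 4. The upper and lower bounds meet at 4, so that is the treewidth.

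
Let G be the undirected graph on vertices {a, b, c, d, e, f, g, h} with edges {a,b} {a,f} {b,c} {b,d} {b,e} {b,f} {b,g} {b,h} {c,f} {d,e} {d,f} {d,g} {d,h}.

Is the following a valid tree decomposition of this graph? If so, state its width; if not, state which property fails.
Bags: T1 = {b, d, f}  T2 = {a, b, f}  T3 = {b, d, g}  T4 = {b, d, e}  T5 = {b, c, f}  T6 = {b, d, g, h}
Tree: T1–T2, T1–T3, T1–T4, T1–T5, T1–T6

No — bags containing vertex g are not connected in the tree.

A tree decomposition must satisfy three properties: every vertex lies in some bag; for every edge, both endpoints lie together in some bag; and for every vertex, the bags containing it form a connected subtree. Here bags containing vertex g are not connected in the tree, so the decomposition is invalid.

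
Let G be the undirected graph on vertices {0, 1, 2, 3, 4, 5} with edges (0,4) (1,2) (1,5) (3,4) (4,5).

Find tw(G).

1

A width-1 tree decomposition is:
Bags: B1 = {1, 5}  B2 = {4, 5}  B3 = {1, 2}  B4 = {0, 4}  B5 = {3, 4}
Tree: B1–B2, B1–B3, B2–B4, B4–B5
Each bag holds 2 vertices, so the decomposition has width 1, which upper-bounds the treewidth. Since G has at least one edge (e.g. 5–1), it is not an edgeless graph, so tw(G) ≥ 1. Hence tw(G) = 1 exactly.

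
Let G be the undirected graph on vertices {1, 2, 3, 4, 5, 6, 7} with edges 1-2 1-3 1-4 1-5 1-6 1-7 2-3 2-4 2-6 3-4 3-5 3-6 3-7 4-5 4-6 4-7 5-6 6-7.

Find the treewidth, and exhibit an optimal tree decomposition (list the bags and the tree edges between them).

Every bag has size at most 5, so the width is 5 − 1 = 4 and tw(G) ≤ 4. For the lower bound, the 5 vertices {1, 2, 3, 4, 6} are pairwise adjacent, and any tree decomposition puts a clique entirely inside one bag — forcing width ≥ 4. Therefore the treewidth is 4.

Treewidth 4.
Bags: B1 = {1, 3, 4, 6, 7}  B2 = {1, 3, 4, 5, 6}  B3 = {1, 2, 3, 4, 6}
Tree: B1–B2, B2–B3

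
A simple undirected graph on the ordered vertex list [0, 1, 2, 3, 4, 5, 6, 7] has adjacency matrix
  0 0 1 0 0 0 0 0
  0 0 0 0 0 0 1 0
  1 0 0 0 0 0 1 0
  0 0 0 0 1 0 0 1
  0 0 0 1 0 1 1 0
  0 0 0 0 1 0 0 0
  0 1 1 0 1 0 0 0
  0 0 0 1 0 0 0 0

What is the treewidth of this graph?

1

A width-1 tree decomposition is:
Bags: B1 = {2, 6}  B2 = {4, 6}  B3 = {4, 5}  B4 = {1, 6}  B5 = {3, 4}  B6 = {3, 7}  B7 = {0, 2}
Tree: B1–B2, B2–B3, B2–B4, B2–B5, B5–B6, B1–B7
Every bag has size at most 2, so the width is 2 − 1 = 1 and tw(G) ≤ 1. Any graph with an edge has treewidth ≥ 1, and G has the edge 2–6. The upper and lower bounds meet at 1, so that is the treewidth.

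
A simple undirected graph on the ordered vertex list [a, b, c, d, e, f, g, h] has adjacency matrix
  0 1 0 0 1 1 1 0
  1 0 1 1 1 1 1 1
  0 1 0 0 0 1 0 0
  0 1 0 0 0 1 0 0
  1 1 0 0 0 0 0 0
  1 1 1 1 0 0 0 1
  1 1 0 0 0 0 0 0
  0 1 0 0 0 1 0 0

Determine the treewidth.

A width-2 tree decomposition is:
Bags: B1 = {a, b, f}  B2 = {b, c, f}  B3 = {a, b, g}  B4 = {b, d, f}  B5 = {a, b, e}  B6 = {b, f, h}
Tree: B1–B2, B1–B3, B2–B4, B3–B5, B4–B6
Each bag holds 3 vertices, so the decomposition has width 2, which upper-bounds the treewidth. For the lower bound, the 3 vertices {a, b, g} are pairwise adjacent, and any tree decomposition puts a clique entirely inside one bag — forcing width ≥ 2. Combining the bounds, tw(G) = 2.

2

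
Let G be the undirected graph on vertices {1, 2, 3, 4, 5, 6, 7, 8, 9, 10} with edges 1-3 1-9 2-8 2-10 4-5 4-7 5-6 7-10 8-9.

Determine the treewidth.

A width-1 tree decomposition is:
Bags: B1 = {5, 6}  B2 = {4, 5}  B3 = {4, 7}  B4 = {7, 10}  B5 = {2, 10}  B6 = {2, 8}  B7 = {8, 9}  B8 = {1, 9}  B9 = {1, 3}
Tree: B1–B2, B2–B3, B3–B4, B4–B5, B5–B6, B6–B7, B7–B8, B8–B9
Every bag has size at most 2, so the width is 2 − 1 = 1 and tw(G) ≤ 1. Since G has at least one edge (e.g. 6–5), it is not an edgeless graph, so tw(G) ≥ 1. Therefore the treewidth is 1.

1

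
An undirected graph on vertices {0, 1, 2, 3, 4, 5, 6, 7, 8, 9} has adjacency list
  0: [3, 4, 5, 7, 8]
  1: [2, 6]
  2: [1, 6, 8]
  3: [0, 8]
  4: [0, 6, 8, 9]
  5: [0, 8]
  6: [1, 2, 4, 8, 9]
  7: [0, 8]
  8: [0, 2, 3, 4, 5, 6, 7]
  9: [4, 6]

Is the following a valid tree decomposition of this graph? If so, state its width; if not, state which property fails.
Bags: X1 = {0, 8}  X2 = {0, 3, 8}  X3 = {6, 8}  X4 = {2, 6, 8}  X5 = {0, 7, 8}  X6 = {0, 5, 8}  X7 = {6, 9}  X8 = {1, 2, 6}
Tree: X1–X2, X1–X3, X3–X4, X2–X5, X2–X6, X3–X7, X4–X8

A tree decomposition must satisfy three properties: every vertex lies in some bag; for every edge, both endpoints lie together in some bag; and for every vertex, the bags containing it form a connected subtree. Here vertex 4 appears in no bag, so the decomposition is invalid.

No — vertex 4 appears in no bag.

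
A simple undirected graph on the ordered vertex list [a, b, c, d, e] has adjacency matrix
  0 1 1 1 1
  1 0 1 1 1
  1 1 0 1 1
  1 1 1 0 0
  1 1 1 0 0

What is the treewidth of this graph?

3

A width-3 tree decomposition is:
Bags: B1 = {a, b, c, e}  B2 = {a, b, c, d}
Tree: B1–B2
The largest bag has 4 vertices, giving width 3; this decomposition certifies tw(G) ≤ 3. On the other hand G contains the 4-clique {a, b, c, d}. A clique must lie in a single bag of any decomposition, so no decomposition can have width below 3. Therefore the treewidth is 3.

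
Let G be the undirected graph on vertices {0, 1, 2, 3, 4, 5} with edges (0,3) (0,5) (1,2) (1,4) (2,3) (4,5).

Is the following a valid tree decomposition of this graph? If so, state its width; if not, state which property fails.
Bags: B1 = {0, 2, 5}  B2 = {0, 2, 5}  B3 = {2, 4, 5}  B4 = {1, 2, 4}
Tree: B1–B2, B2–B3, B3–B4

A tree decomposition must satisfy three properties: every vertex lies in some bag; for every edge, both endpoints lie together in some bag; and for every vertex, the bags containing it form a connected subtree. Here vertex 3 appears in no bag, so the decomposition is invalid.

No — vertex 3 appears in no bag.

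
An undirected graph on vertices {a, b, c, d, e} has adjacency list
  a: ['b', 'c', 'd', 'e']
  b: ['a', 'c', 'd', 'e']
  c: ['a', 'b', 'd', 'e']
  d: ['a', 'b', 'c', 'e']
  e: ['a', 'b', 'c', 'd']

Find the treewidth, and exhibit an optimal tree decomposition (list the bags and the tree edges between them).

With just one bag of size 5, the width is 5 − 1 = 4, so tw(G) ≤ 4. On the other hand G contains the 5-clique {a, b, c, d, e}. A clique must lie in a single bag of any decomposition, so no decomposition can have width below 4. Therefore the treewidth is 4.

Treewidth 4.
One optimal decomposition is:
Bags: B1 = {a, b, c, d, e}
Tree: (single bag)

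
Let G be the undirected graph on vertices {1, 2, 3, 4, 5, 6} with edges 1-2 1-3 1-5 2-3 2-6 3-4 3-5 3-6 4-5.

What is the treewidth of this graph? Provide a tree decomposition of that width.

Each bag holds 3 vertices, so the decomposition has width 2, which upper-bounds the treewidth. For the lower bound, the 3 vertices {1, 2, 3} are pairwise adjacent, and any tree decomposition puts a clique entirely inside one bag — forcing width ≥ 2. Combining the bounds, tw(G) = 2.

Treewidth 2.
One optimal decomposition is:
Bags: B1 = {1, 3, 5}  B2 = {1, 2, 3}  B3 = {2, 3, 6}  B4 = {3, 4, 5}
Tree: B1–B2, B2–B3, B1–B4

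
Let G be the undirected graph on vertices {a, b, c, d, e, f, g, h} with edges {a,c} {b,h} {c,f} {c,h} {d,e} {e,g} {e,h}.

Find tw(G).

1

A width-1 tree decomposition is:
Bags: B1 = {a, c}  B2 = {c, h}  B3 = {c, f}  B4 = {e, h}  B5 = {d, e}  B6 = {e, g}  B7 = {b, h}
Tree: B1–B2, B1–B3, B2–B4, B4–B5, B5–B6, B2–B7
Each bag holds 2 vertices, so the decomposition has width 1, which upper-bounds the treewidth. Any graph with an edge has treewidth ≥ 1, and G has the edge a–c. Hence tw(G) = 1 exactly.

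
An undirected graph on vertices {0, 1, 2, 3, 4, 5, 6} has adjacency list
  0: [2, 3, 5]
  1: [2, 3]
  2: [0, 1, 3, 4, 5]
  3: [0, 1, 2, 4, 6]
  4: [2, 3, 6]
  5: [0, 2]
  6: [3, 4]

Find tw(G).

2

A width-2 tree decomposition is:
Bags: B1 = {0, 2, 3}  B2 = {2, 3, 4}  B3 = {0, 2, 5}  B4 = {1, 2, 3}  B5 = {3, 4, 6}
Tree: B1–B2, B1–B3, B1–B4, B2–B5
Every bag has size at most 3, so the width is 3 − 1 = 2 and tw(G) ≤ 2. On the other hand G contains the 3-clique {0, 2, 3}. A clique must lie in a single bag of any decomposition, so no decomposition can have width below 2. Combining the bounds, tw(G) = 2.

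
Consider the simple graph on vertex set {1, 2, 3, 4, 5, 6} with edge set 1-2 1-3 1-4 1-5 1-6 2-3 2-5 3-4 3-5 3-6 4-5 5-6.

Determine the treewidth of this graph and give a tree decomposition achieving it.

Each bag holds 4 vertices, so the decomposition has width 3, which upper-bounds the treewidth. For the lower bound, the 4 vertices {1, 2, 3, 5} are pairwise adjacent, and any tree decomposition puts a clique entirely inside one bag — forcing width ≥ 3. Hence tw(G) = 3 exactly.

Treewidth 3.
Bags: B1 = {1, 3, 5, 6}  B2 = {1, 2, 3, 5}  B3 = {1, 3, 4, 5}
Tree: B1–B2, B2–B3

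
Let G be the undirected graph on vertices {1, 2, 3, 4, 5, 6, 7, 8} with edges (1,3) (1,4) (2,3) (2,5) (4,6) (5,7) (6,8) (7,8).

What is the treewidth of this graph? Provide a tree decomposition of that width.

Treewidth 2.
One optimal decomposition is:
Bags: B1 = {2, 5, 7}  B2 = {2, 3, 7}  B3 = {1, 3, 7}  B4 = {1, 4, 7}  B5 = {4, 6, 7}  B6 = {6, 7, 8}
Tree: B1–B2, B2–B3, B3–B4, B4–B5, B5–B6

The largest bag has 3 vertices, giving width 2; this decomposition certifies tw(G) ≤ 2. For the lower bound, G contains the cycle 7–5–2–3–1–4–6–8–7, so G is not a forest; only forests have treewidth ≤ 1, hence tw(G) ≥ 2. Hence tw(G) = 2 exactly.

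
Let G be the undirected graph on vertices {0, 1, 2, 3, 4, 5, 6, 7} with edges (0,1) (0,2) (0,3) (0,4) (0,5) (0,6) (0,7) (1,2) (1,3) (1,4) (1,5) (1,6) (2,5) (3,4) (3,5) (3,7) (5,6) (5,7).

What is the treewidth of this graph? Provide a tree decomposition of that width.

Every bag has size at most 4, so the width is 4 − 1 = 3 and tw(G) ≤ 3. On the other hand G contains the 4-clique {0, 1, 3, 4}. A clique must lie in a single bag of any decomposition, so no decomposition can have width below 3. Therefore the treewidth is 3.

Treewidth 3.
One optimal decomposition is:
Bags: B1 = {0, 1, 3, 5}  B2 = {0, 1, 5, 6}  B3 = {0, 1, 2, 5}  B4 = {0, 1, 3, 4}  B5 = {0, 3, 5, 7}
Tree: B1–B2, B1–B3, B1–B4, B1–B5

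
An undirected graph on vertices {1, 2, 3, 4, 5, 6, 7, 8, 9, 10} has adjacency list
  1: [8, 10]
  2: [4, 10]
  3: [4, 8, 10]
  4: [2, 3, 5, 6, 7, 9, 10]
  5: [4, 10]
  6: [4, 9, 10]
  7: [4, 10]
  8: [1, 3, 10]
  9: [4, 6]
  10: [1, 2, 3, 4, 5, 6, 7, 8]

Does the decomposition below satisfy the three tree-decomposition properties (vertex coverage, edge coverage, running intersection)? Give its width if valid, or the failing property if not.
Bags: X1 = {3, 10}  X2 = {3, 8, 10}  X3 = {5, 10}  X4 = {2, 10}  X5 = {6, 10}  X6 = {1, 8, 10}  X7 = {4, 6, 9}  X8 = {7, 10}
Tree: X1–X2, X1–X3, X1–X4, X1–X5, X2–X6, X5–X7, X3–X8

No — edge (4,3) lies in no bag.

A tree decomposition must satisfy three properties: every vertex lies in some bag; for every edge, both endpoints lie together in some bag; and for every vertex, the bags containing it form a connected subtree. Here edge (4,3) lies in no bag, so the decomposition is invalid.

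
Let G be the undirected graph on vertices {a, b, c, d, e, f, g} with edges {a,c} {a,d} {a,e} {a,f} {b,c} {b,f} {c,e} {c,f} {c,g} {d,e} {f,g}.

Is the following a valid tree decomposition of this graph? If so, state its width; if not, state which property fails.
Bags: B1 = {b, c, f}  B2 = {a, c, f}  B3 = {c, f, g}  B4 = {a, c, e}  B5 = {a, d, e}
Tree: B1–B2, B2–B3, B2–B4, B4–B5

Every vertex of G appears in some bag (union = {a, b, c, d, e, f, g}); every edge is covered by a bag; and for each vertex v the set of bags containing v is connected in the bag tree. The decomposition is therefore valid. The largest bag has 3 vertices, so the width is 2.

Yes; width 2.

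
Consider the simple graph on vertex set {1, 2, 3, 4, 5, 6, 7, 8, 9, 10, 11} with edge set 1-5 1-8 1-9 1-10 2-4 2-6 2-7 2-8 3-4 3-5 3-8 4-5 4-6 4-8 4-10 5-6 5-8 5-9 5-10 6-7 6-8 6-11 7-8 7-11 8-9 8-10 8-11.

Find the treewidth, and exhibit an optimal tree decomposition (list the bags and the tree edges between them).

Each bag holds 4 vertices, so the decomposition has width 3, which upper-bounds the treewidth. Conversely, {2, 4, 6, 8} is a clique of size 4, and the vertices of any clique must share a bag in every tree decomposition; so some bag has ≥ 4 vertices and tw(G) ≥ 3. Hence tw(G) = 3 exactly.

Treewidth 3.
One optimal decomposition is:
Bags: B1 = {1, 5, 8, 10}  B2 = {4, 5, 8, 10}  B3 = {4, 5, 6, 8}  B4 = {1, 5, 8, 9}  B5 = {2, 4, 6, 8}  B6 = {3, 4, 5, 8}  B7 = {2, 6, 7, 8}  B8 = {6, 7, 8, 11}
Tree: B1–B2, B2–B3, B1–B4, B3–B5, B2–B6, B5–B7, B7–B8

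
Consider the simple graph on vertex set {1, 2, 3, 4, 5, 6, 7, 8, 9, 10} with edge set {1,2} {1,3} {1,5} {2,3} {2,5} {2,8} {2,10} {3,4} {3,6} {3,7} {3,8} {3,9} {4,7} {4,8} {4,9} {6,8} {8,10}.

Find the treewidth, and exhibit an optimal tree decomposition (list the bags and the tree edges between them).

The largest bag has 3 vertices, giving width 2; this decomposition certifies tw(G) ≤ 2. Conversely, {2, 8, 10} is a clique of size 3, and the vertices of any clique must share a bag in every tree decomposition; so some bag has ≥ 3 vertices and tw(G) ≥ 2. Hence tw(G) = 2 exactly.

Treewidth 2.
One such decomposition:
Bags: B1 = {3, 4, 9}  B2 = {3, 4, 8}  B3 = {3, 6, 8}  B4 = {2, 3, 8}  B5 = {1, 2, 3}  B6 = {3, 4, 7}  B7 = {1, 2, 5}  B8 = {2, 8, 10}
Tree: B1–B2, B2–B3, B2–B4, B4–B5, B2–B6, B5–B7, B4–B8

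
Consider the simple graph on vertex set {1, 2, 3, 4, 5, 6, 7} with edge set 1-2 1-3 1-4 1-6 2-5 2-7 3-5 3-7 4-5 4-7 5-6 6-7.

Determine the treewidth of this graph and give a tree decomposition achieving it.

Every bag has size at most 4, so the width is 4 − 1 = 3 and tw(G) ≤ 3. For the lower bound: the 4 vertex sets {2,5}, {3,7}, {1}, {4} are disjoint, each induces a connected subgraph, and every pair is joined by at least one edge of G. Contracting each set to a single vertex therefore yields K_{4} as a minor, and since treewidth is minor-monotone, tw(G) ≥ tw(K_{4}) = 3. Hence tw(G) = 3 exactly.

Treewidth 3.
Bags: B1 = {1, 2, 5, 7}  B2 = {1, 3, 5, 7}  B3 = {1, 4, 5, 7}  B4 = {1, 5, 6, 7}
Tree: B1–B2, B2–B3, B3–B4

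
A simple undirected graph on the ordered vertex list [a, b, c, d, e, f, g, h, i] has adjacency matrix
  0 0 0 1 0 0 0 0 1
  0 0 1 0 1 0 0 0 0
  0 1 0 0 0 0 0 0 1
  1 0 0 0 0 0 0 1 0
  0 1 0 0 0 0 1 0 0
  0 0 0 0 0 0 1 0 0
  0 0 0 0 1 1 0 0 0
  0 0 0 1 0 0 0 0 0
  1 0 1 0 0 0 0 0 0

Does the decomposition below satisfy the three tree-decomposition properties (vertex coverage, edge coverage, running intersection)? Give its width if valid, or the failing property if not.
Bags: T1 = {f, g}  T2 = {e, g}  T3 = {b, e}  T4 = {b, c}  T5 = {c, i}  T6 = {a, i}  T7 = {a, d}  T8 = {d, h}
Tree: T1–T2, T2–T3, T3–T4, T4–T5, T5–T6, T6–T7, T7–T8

Yes; width 1.

Checking the three conditions: (i) the bags cover all of {a, b, c, d, e, f, g, h, i}; (ii) for each edge, some bag contains both endpoints; (iii) the bags containing any fixed vertex form a subtree. All hold, so the decomposition is valid with width 2 − 1 = 1.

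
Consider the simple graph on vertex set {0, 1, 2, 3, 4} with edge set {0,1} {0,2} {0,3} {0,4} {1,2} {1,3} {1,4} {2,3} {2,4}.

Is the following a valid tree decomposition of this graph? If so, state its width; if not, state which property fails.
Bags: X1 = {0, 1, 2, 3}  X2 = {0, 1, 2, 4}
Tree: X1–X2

Yes; width 3.

Every vertex of G appears in some bag (union = {0, 1, 2, 3, 4}); every edge is covered by a bag; and for each vertex v the set of bags containing v is connected in the bag tree. The decomposition is therefore valid. The largest bag has 4 vertices, so the width is 3.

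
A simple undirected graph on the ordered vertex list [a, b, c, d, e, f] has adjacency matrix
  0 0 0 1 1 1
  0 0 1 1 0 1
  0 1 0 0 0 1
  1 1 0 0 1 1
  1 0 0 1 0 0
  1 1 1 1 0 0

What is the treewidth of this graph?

A width-2 tree decomposition is:
Bags: B1 = {b, d, f}  B2 = {b, c, f}  B3 = {a, d, f}  B4 = {a, d, e}
Tree: B1–B2, B1–B3, B3–B4
Every bag has size at most 3, so the width is 3 − 1 = 2 and tw(G) ≤ 2. On the other hand G contains the 3-clique {a, d, e}. A clique must lie in a single bag of any decomposition, so no decomposition can have width below 2. Combining the bounds, tw(G) = 2.

2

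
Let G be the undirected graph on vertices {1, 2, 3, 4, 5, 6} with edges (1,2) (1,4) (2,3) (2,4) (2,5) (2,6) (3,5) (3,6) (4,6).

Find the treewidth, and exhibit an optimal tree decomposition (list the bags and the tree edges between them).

Treewidth 2.
Bags: B1 = {2, 4, 6}  B2 = {2, 3, 6}  B3 = {2, 3, 5}  B4 = {1, 2, 4}
Tree: B1–B2, B2–B3, B1–B4

Each bag holds 3 vertices, so the decomposition has width 2, which upper-bounds the treewidth. Conversely, {1, 2, 4} is a clique of size 3, and the vertices of any clique must share a bag in every tree decomposition; so some bag has ≥ 3 vertices and tw(G) ≥ 2. Hence tw(G) = 2 exactly.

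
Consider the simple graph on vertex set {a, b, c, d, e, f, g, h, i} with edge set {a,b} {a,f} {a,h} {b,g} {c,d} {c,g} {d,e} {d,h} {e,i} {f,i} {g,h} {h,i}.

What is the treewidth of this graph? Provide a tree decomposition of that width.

Every bag has size at most 4, so the width is 4 − 1 = 3 and tw(G) ≤ 3. For the lower bound: the 4 vertex sets {c,d,e}, {i}, {h}, {a,b,f,g} are disjoint, each induces a connected subgraph, and every pair is joined by at least one edge of G. Contracting each set to a single vertex therefore yields K_{4} as a minor, and since treewidth is minor-monotone, tw(G) ≥ tw(K_{4}) = 3. Therefore the treewidth is 3.

Treewidth 3.
One optimal decomposition is:
Bags: B1 = {c, d, e, i}  B2 = {c, d, h, i}  B3 = {c, g, h, i}  B4 = {f, g, h, i}  B5 = {a, f, g, h}  B6 = {a, b, f, g}
Tree: B1–B2, B2–B3, B3–B4, B4–B5, B5–B6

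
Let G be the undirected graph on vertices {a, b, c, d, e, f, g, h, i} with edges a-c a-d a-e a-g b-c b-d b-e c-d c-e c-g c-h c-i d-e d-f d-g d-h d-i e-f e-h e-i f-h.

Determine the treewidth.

3

A width-3 tree decomposition is:
Bags: B1 = {c, d, e, h}  B2 = {d, e, f, h}  B3 = {a, c, d, e}  B4 = {b, c, d, e}  B5 = {a, c, d, g}  B6 = {c, d, e, i}
Tree: B1–B2, B1–B3, B1–B4, B3–B5, B3–B6
Each bag holds 4 vertices, so the decomposition has width 3, which upper-bounds the treewidth. For the lower bound, the 4 vertices {a, c, d, g} are pairwise adjacent, and any tree decomposition puts a clique entirely inside one bag — forcing width ≥ 3. The upper and lower bounds meet at 3, so that is the treewidth.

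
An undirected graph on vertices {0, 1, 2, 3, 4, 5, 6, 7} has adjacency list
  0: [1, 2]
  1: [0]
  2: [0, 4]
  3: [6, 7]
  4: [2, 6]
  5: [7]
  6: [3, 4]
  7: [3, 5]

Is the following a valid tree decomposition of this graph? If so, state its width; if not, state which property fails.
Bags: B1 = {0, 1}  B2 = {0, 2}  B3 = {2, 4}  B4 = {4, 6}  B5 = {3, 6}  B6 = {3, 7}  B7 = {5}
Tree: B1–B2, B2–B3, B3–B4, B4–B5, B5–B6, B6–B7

No — edge (7,5) lies in no bag.

A tree decomposition must satisfy three properties: every vertex lies in some bag; for every edge, both endpoints lie together in some bag; and for every vertex, the bags containing it form a connected subtree. Here edge (7,5) lies in no bag, so the decomposition is invalid.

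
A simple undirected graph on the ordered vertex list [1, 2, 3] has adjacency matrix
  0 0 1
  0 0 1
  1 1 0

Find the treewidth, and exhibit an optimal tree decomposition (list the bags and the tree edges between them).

Treewidth 1.
Bags: B1 = {1, 3}  B2 = {2, 3}
Tree: B1–B2

Every bag has size at most 2, so the width is 2 − 1 = 1 and tw(G) ≤ 1. G has an edge, so its treewidth is at least 1. The upper and lower bounds meet at 1, so that is the treewidth.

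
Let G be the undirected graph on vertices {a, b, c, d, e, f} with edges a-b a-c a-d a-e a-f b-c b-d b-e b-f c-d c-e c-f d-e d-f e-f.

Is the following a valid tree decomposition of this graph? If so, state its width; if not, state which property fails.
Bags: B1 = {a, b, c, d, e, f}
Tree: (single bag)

Yes; width 5.

Every vertex of G appears in some bag (union = {a, b, c, d, e, f}); every edge is covered by a bag; and for each vertex v the set of bags containing v is connected in the bag tree. The decomposition is therefore valid. The largest bag has 6 vertices, so the width is 5.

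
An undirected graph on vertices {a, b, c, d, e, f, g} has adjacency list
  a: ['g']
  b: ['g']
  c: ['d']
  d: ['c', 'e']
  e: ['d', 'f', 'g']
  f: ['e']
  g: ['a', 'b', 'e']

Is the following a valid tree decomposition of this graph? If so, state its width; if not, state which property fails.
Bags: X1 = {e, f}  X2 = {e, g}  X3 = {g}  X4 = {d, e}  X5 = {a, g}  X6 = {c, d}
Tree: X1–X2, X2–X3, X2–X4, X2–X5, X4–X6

No — vertex b appears in no bag.

A tree decomposition must satisfy three properties: every vertex lies in some bag; for every edge, both endpoints lie together in some bag; and for every vertex, the bags containing it form a connected subtree. Here vertex b appears in no bag, so the decomposition is invalid.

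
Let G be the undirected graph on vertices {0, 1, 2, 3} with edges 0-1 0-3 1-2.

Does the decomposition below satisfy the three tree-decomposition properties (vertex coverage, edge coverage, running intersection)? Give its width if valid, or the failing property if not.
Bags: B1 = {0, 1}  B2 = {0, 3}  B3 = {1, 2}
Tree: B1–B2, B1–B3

Yes; width 1.

Checking the three conditions: (i) the bags cover all of {0, 1, 2, 3}; (ii) for each edge, some bag contains both endpoints; (iii) the bags containing any fixed vertex form a subtree. All hold, so the decomposition is valid with width 2 − 1 = 1.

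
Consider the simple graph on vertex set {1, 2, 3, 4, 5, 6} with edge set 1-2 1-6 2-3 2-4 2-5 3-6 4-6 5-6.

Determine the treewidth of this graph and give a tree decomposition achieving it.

Every bag has size at most 3, so the width is 3 − 1 = 2 and tw(G) ≤ 2. Since 1–2–4–6–1 is a cycle in G, G is not acyclic. Forests are exactly the graphs of treewidth ≤ 1, so tw(G) ≥ 2. Combining the bounds, tw(G) = 2.

Treewidth 2.
One such decomposition:
Bags: B1 = {1, 2, 6}  B2 = {2, 4, 6}  B3 = {2, 3, 6}  B4 = {2, 5, 6}
Tree: B1–B2, B2–B3, B3–B4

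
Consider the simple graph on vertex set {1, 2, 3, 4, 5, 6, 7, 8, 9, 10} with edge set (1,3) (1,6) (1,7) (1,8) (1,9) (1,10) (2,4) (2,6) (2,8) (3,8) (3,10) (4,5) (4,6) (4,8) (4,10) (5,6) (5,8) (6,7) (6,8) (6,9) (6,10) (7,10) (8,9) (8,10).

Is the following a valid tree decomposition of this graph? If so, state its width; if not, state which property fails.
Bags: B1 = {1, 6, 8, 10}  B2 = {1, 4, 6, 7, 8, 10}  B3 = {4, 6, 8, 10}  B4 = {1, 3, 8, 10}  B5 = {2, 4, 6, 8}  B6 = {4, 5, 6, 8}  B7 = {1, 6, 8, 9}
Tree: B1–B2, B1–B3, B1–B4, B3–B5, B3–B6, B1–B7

A tree decomposition must satisfy three properties: every vertex lies in some bag; for every edge, both endpoints lie together in some bag; and for every vertex, the bags containing it form a connected subtree. Here bags containing vertex 4 are not connected in the tree, so the decomposition is invalid.

No — bags containing vertex 4 are not connected in the tree.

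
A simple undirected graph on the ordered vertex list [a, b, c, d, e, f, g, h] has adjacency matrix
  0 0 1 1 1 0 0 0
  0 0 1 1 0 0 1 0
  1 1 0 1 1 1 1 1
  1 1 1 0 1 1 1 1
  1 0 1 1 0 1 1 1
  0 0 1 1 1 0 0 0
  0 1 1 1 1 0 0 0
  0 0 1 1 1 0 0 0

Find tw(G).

3

A width-3 tree decomposition is:
Bags: B1 = {c, d, e, g}  B2 = {a, c, d, e}  B3 = {b, c, d, g}  B4 = {c, d, e, h}  B5 = {c, d, e, f}
Tree: B1–B2, B1–B3, B1–B4, B1–B5
Each bag holds 4 vertices, so the decomposition has width 3, which upper-bounds the treewidth. For the lower bound, the 4 vertices {c, d, e, g} are pairwise adjacent, and any tree decomposition puts a clique entirely inside one bag — forcing width ≥ 3. Combining the bounds, tw(G) = 3.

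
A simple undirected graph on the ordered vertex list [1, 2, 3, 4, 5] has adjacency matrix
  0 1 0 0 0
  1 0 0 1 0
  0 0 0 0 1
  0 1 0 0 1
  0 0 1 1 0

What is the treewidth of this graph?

1

A width-1 tree decomposition is:
Bags: B1 = {2, 4}  B2 = {4, 5}  B3 = {3, 5}  B4 = {1, 2}
Tree: B1–B2, B2–B3, B1–B4
Each bag holds 2 vertices, so the decomposition has width 1, which upper-bounds the treewidth. Since G has at least one edge (e.g. 4–2), it is not an edgeless graph, so tw(G) ≥ 1. Hence tw(G) = 1 exactly.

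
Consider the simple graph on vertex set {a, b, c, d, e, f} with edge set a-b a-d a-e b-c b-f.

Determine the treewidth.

1

A width-1 tree decomposition is:
Bags: B1 = {a, b}  B2 = {a, e}  B3 = {b, c}  B4 = {b, f}  B5 = {a, d}
Tree: B1–B2, B1–B3, B3–B4, B1–B5
The largest bag has 2 vertices, giving width 1; this decomposition certifies tw(G) ≤ 1. G has an edge, so its treewidth is at least 1. The upper and lower bounds meet at 1, so that is the treewidth.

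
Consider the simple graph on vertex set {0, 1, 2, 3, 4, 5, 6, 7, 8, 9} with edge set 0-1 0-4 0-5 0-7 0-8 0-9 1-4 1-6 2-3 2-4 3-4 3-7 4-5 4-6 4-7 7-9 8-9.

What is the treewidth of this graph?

2

A width-2 tree decomposition is:
Bags: B1 = {0, 4, 7}  B2 = {3, 4, 7}  B3 = {0, 7, 9}  B4 = {0, 1, 4}  B5 = {0, 8, 9}  B6 = {0, 4, 5}  B7 = {1, 4, 6}  B8 = {2, 3, 4}
Tree: B1–B2, B1–B3, B1–B4, B3–B5, B1–B6, B4–B7, B2–B8
The largest bag has 3 vertices, giving width 2; this decomposition certifies tw(G) ≤ 2. Conversely, {0, 8, 9} is a clique of size 3, and the vertices of any clique must share a bag in every tree decomposition; so some bag has ≥ 3 vertices and tw(G) ≥ 2. Hence tw(G) = 2 exactly.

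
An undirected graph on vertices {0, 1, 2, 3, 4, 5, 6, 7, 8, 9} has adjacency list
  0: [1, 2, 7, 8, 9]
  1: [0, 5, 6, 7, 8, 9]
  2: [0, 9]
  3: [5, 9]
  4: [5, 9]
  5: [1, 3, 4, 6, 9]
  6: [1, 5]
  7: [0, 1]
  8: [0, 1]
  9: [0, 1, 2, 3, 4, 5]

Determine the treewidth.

A width-2 tree decomposition is:
Bags: B1 = {1, 5, 9}  B2 = {1, 5, 6}  B3 = {0, 1, 9}  B4 = {0, 1, 8}  B5 = {4, 5, 9}  B6 = {0, 2, 9}  B7 = {3, 5, 9}  B8 = {0, 1, 7}
Tree: B1–B2, B1–B3, B3–B4, B1–B5, B3–B6, B5–B7, B4–B8
Each bag holds 3 vertices, so the decomposition has width 2, which upper-bounds the treewidth. For the lower bound, the 3 vertices {0, 1, 8} are pairwise adjacent, and any tree decomposition puts a clique entirely inside one bag — forcing width ≥ 2. Therefore the treewidth is 2.

2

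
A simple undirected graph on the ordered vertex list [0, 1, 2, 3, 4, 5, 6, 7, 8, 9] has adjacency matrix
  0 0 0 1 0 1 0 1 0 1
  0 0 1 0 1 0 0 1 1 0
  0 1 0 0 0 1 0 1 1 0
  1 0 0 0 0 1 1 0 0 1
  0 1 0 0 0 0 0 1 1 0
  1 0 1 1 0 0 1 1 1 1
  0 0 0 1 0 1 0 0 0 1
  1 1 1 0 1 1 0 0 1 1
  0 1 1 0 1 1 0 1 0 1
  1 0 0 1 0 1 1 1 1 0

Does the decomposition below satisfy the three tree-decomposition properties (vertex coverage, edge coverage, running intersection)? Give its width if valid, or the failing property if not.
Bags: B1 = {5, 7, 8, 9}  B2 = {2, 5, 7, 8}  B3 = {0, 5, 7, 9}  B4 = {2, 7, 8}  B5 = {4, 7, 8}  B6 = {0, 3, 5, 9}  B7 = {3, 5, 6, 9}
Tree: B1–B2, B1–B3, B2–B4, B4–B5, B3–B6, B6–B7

No — vertex 1 appears in no bag.

A tree decomposition must satisfy three properties: every vertex lies in some bag; for every edge, both endpoints lie together in some bag; and for every vertex, the bags containing it form a connected subtree. Here vertex 1 appears in no bag, so the decomposition is invalid.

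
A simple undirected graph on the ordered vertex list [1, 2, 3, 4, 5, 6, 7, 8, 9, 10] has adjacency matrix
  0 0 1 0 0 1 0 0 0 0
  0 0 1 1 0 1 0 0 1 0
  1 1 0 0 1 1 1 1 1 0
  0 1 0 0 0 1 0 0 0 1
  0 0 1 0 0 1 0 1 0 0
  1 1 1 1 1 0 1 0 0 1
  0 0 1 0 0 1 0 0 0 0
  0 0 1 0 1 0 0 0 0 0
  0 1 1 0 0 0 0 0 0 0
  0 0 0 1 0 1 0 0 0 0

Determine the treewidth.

A width-2 tree decomposition is:
Bags: B1 = {4, 6, 10}  B2 = {2, 4, 6}  B3 = {2, 3, 6}  B4 = {2, 3, 9}  B5 = {3, 5, 6}  B6 = {3, 6, 7}  B7 = {3, 5, 8}  B8 = {1, 3, 6}
Tree: B1–B2, B2–B3, B3–B4, B3–B5, B5–B6, B5–B7, B6–B8
Every bag has size at most 3, so the width is 3 − 1 = 2 and tw(G) ≤ 2. Conversely, {4, 6, 10} is a clique of size 3, and the vertices of any clique must share a bag in every tree decomposition; so some bag has ≥ 3 vertices and tw(G) ≥ 2. Hence tw(G) = 2 exactly.

2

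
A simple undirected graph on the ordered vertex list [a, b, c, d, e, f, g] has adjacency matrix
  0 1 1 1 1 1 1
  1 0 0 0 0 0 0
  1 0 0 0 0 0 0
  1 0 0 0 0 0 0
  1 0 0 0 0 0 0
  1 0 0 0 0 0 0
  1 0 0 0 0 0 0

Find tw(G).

1

A width-1 tree decomposition is:
Bags: B1 = {a, b}  B2 = {a, g}  B3 = {a, d}  B4 = {a, e}  B5 = {a, c}  B6 = {a, f}
Tree: B1–B2, B1–B3, B2–B4, B4–B5, B1–B6
Every bag has size at most 2, so the width is 2 − 1 = 1 and tw(G) ≤ 1. G has an edge, so its treewidth is at least 1. Combining the bounds, tw(G) = 1.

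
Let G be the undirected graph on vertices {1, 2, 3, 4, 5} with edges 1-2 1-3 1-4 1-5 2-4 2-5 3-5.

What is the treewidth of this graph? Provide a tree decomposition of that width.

Each bag holds 3 vertices, so the decomposition has width 2, which upper-bounds the treewidth. On the other hand G contains the 3-clique {1, 2, 4}. A clique must lie in a single bag of any decomposition, so no decomposition can have width below 2. Hence tw(G) = 2 exactly.

Treewidth 2.
Bags: B1 = {1, 3, 5}  B2 = {1, 2, 5}  B3 = {1, 2, 4}
Tree: B1–B2, B2–B3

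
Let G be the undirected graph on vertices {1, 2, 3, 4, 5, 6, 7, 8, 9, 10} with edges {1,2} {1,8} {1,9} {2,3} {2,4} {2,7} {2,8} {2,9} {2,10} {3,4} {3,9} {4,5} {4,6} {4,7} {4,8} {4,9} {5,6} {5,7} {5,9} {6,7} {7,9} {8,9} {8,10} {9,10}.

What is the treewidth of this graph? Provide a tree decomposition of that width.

Treewidth 3.
Bags: B1 = {2, 4, 8, 9}  B2 = {2, 3, 4, 9}  B3 = {2, 4, 7, 9}  B4 = {2, 8, 9, 10}  B5 = {4, 5, 7, 9}  B6 = {4, 5, 6, 7}  B7 = {1, 2, 8, 9}
Tree: B1–B2, B2–B3, B1–B4, B3–B5, B5–B6, B4–B7

Every bag has size at most 4, so the width is 4 − 1 = 3 and tw(G) ≤ 3. On the other hand G contains the 4-clique {1, 2, 8, 9}. A clique must lie in a single bag of any decomposition, so no decomposition can have width below 3. The upper and lower bounds meet at 3, so that is the treewidth.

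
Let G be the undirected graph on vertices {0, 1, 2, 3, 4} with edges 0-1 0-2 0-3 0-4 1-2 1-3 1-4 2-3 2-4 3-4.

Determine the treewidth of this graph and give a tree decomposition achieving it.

A single bag containing all 5 vertices is trivially a valid decomposition of width 4. For the lower bound, the 5 vertices {0, 1, 2, 3, 4} are pairwise adjacent, and any tree decomposition puts a clique entirely inside one bag — forcing width ≥ 4. Therefore the treewidth is 4.

Treewidth 4.
One optimal decomposition is:
Bags: B1 = {0, 1, 2, 3, 4}
Tree: (single bag)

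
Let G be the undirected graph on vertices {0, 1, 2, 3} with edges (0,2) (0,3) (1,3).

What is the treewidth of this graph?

1

A width-1 tree decomposition is:
Bags: B1 = {0, 2}  B2 = {0, 3}  B3 = {1, 3}
Tree: B1–B2, B2–B3
Each bag holds 2 vertices, so the decomposition has width 1, which upper-bounds the treewidth. Since G has at least one edge (e.g. 2–0), it is not an edgeless graph, so tw(G) ≥ 1. Combining the bounds, tw(G) = 1.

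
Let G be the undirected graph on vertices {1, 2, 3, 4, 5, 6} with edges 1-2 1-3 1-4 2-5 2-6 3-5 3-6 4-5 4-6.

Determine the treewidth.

A width-3 tree decomposition is:
Bags: B1 = {1, 3, 5, 6}  B2 = {1, 4, 5, 6}  B3 = {1, 2, 5, 6}
Tree: B1–B2, B2–B3
Every bag has size at most 4, so the width is 4 − 1 = 3 and tw(G) ≤ 3. For the lower bound: the 4 vertex sets {3,6}, {4,5}, {1}, {2} are disjoint, each induces a connected subgraph, and every pair is joined by at least one edge of G. Contracting each set to a single vertex therefore yields K_{4} as a minor, and since treewidth is minor-monotone, tw(G) ≥ tw(K_{4}) = 3. The upper and lower bounds meet at 3, so that is the treewidth.

3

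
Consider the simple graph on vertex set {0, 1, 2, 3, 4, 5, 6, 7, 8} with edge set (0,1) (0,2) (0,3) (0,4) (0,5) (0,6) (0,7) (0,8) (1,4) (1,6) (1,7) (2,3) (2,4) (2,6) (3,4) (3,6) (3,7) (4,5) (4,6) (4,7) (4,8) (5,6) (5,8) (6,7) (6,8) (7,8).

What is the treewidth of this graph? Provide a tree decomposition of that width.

The largest bag has 5 vertices, giving width 4; this decomposition certifies tw(G) ≤ 4. On the other hand G contains the 5-clique {0, 2, 3, 4, 6}. A clique must lie in a single bag of any decomposition, so no decomposition can have width below 4. Hence tw(G) = 4 exactly.

Treewidth 4.
One optimal decomposition is:
Bags: B1 = {0, 3, 4, 6, 7}  B2 = {0, 4, 6, 7, 8}  B3 = {0, 4, 5, 6, 8}  B4 = {0, 2, 3, 4, 6}  B5 = {0, 1, 4, 6, 7}
Tree: B1–B2, B2–B3, B1–B4, B1–B5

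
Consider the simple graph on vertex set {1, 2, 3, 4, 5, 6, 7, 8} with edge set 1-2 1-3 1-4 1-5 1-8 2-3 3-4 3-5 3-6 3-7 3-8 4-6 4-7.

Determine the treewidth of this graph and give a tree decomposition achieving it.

Treewidth 2.
One optimal decomposition is:
Bags: B1 = {1, 3, 4}  B2 = {3, 4, 7}  B3 = {3, 4, 6}  B4 = {1, 2, 3}  B5 = {1, 3, 5}  B6 = {1, 3, 8}
Tree: B1–B2, B1–B3, B1–B4, B1–B5, B1–B6

Every bag has size at most 3, so the width is 3 − 1 = 2 and tw(G) ≤ 2. On the other hand G contains the 3-clique {1, 3, 8}. A clique must lie in a single bag of any decomposition, so no decomposition can have width below 2. Hence tw(G) = 2 exactly.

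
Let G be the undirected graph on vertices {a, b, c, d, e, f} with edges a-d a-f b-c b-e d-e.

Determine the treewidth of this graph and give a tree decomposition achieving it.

Treewidth 1.
One such decomposition:
Bags: B1 = {b, c}  B2 = {b, e}  B3 = {d, e}  B4 = {a, d}  B5 = {a, f}
Tree: B1–B2, B2–B3, B3–B4, B4–B5

The largest bag has 2 vertices, giving width 1; this decomposition certifies tw(G) ≤ 1. Since G has at least one edge (e.g. c–b), it is not an edgeless graph, so tw(G) ≥ 1. Therefore the treewidth is 1.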